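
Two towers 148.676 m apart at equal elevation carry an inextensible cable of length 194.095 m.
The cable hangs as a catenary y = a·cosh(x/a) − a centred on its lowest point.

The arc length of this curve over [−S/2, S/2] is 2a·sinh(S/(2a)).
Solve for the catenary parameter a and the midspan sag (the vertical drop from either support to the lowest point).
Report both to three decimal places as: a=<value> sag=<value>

seed: a₀ = √(S³/(24(L−S))) = √(148.676³/(24·45.419)) = 54.908161
iter 1: u=1.353861  f(a)=+4.349e+00  f'(a)=-1.978e+00  a ← 54.908161 − (+4.349e+00/-1.978e+00) = 57.106632
iter 2: u=1.301740  f(a)=+2.748e-01  f'(a)=-1.735e+00  a ← 57.106632 − (+2.748e-01/-1.735e+00) = 57.265006
iter 3: u=1.298140  f(a)=+1.261e-03  f'(a)=-1.719e+00  a ← 57.265006 − (+1.261e-03/-1.719e+00) = 57.265740
iter 4: u=1.298123  f(a)=+2.684e-08  f'(a)=-1.719e+00  a ← 57.265740 − (+2.684e-08/-1.719e+00) = 57.265740
iter 5: u=1.298123  f(a)=+0.000e+00  f'(a)=-1.719e+00  a ← 57.265740 − (+0.000e+00/-1.719e+00) = 57.265740
converged: |Δa| < 1e-12 after 5 iterations
sag = a·(cosh(S/(2a)) − 1) = 57.265740·(cosh(1.298123) − 1) = 55.417809
T_max/T_min = cosh(S/(2a)) = 1.967731

a=57.266 sag=55.418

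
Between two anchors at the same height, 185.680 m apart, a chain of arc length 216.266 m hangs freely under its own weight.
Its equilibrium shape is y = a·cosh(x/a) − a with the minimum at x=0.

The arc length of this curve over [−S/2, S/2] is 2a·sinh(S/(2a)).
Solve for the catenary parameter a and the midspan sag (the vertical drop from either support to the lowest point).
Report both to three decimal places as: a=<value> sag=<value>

a=95.611 sag=48.730

seed: a₀ = √(S³/(24(L−S))) = √(185.680³/(24·30.586)) = 93.385775
iter 1: u=0.994156  f(a)=+1.548e+00  f'(a)=-7.221e-01  a ← 93.385775 − (+1.548e+00/-7.221e-01) = 95.528838
iter 2: u=0.971853  f(a)=+5.487e-02  f'(a)=-6.717e-01  a ← 95.528838 − (+5.487e-02/-6.717e-01) = 95.610528
iter 3: u=0.971023  f(a)=+7.461e-05  f'(a)=-6.699e-01  a ← 95.610528 − (+7.461e-05/-6.699e-01) = 95.610640
iter 4: u=0.971022  f(a)=+1.383e-10  f'(a)=-6.699e-01  a ← 95.610640 − (+1.383e-10/-6.699e-01) = 95.610640
iter 5: u=0.971022  f(a)=+2.842e-14  f'(a)=-6.699e-01  a ← 95.610640 − (+2.842e-14/-6.699e-01) = 95.610640
converged: |Δa| < 1e-12 after 5 iterations
sag = a·(cosh(S/(2a)) − 1) = 95.610640·(cosh(0.971022) − 1) = 48.729722
T_max/T_min = cosh(S/(2a)) = 1.509668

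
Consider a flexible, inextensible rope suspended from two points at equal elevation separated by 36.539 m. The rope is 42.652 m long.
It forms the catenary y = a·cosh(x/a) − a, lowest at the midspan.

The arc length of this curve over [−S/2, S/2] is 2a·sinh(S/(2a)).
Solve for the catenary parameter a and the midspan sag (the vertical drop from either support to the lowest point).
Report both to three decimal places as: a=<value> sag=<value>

a=18.676 sag=9.672

seed: a₀ = √(S³/(24(L−S))) = √(36.539³/(24·6.113)) = 18.234849
iter 1: u=1.001900  f(a)=+3.142e-01  f'(a)=-7.402e-01  a ← 18.234849 − (+3.142e-01/-7.402e-01) = 18.659374
iter 2: u=0.979106  f(a)=+1.131e-02  f'(a)=-6.878e-01  a ← 18.659374 − (+1.131e-02/-6.878e-01) = 18.675816
iter 3: u=0.978244  f(a)=+1.586e-05  f'(a)=-6.859e-01  a ← 18.675816 − (+1.586e-05/-6.859e-01) = 18.675839
iter 4: u=0.978243  f(a)=+3.127e-11  f'(a)=-6.859e-01  a ← 18.675839 − (+3.127e-11/-6.859e-01) = 18.675839
iter 5: u=0.978243  f(a)=+0.000e+00  f'(a)=-6.859e-01  a ← 18.675839 − (+0.000e+00/-6.859e-01) = 18.675839
converged: |Δa| < 1e-12 after 5 iterations
sag = a·(cosh(S/(2a)) − 1) = 18.675839·(cosh(0.978243) − 1) = 9.671740
T_max/T_min = cosh(S/(2a)) = 1.517874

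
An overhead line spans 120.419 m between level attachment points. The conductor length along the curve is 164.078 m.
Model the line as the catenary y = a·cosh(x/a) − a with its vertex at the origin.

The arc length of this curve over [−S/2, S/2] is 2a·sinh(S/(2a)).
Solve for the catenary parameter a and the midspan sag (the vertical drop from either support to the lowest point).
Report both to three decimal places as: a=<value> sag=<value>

a=42.880 sag=49.689

seed: a₀ = √(S³/(24(L−S))) = √(120.419³/(24·43.659)) = 40.822539
iter 1: u=1.474908  f(a)=+5.002e+00  f'(a)=-2.642e+00  a ← 40.822539 − (+5.002e+00/-2.642e+00) = 42.715952
iter 2: u=1.409532  f(a)=+3.691e-01  f'(a)=-2.265e+00  a ← 42.715952 − (+3.691e-01/-2.265e+00) = 42.878884
iter 3: u=1.404176  f(a)=+2.363e-03  f'(a)=-2.236e+00  a ← 42.878884 − (+2.363e-03/-2.236e+00) = 42.879941
iter 4: u=1.404141  f(a)=+9.823e-08  f'(a)=-2.236e+00  a ← 42.879941 − (+9.823e-08/-2.236e+00) = 42.879941
iter 5: u=1.404141  f(a)=+2.842e-14  f'(a)=-2.236e+00  a ← 42.879941 − (+2.842e-14/-2.236e+00) = 42.879941
converged: |Δa| < 1e-12 after 5 iterations
sag = a·(cosh(S/(2a)) − 1) = 42.879941·(cosh(1.404141) − 1) = 49.689422
T_max/T_min = cosh(S/(2a)) = 2.158803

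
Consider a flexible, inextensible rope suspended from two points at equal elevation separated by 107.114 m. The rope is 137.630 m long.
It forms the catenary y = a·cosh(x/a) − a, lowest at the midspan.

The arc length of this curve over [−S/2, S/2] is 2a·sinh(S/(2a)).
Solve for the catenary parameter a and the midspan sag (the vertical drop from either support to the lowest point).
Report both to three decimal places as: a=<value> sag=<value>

seed: a₀ = √(S³/(24(L−S))) = √(107.114³/(24·30.516)) = 40.963771
iter 1: u=1.307424  f(a)=+2.717e+00  f'(a)=-1.761e+00  a ← 40.963771 − (+2.717e+00/-1.761e+00) = 42.506881
iter 2: u=1.259961  f(a)=+1.611e-01  f'(a)=-1.558e+00  a ← 42.506881 − (+1.611e-01/-1.558e+00) = 42.610291
iter 3: u=1.256903  f(a)=+6.450e-04  f'(a)=-1.545e+00  a ← 42.610291 − (+6.450e-04/-1.545e+00) = 42.610709
iter 4: u=1.256891  f(a)=+1.043e-08  f'(a)=-1.545e+00  a ← 42.610709 − (+1.043e-08/-1.545e+00) = 42.610709
iter 5: u=1.256891  f(a)=+0.000e+00  f'(a)=-1.545e+00  a ← 42.610709 − (+0.000e+00/-1.545e+00) = 42.610709
converged: |Δa| < 1e-12 after 5 iterations
sag = a·(cosh(S/(2a)) − 1) = 42.610709·(cosh(1.256891) − 1) = 38.328631
T_max/T_min = cosh(S/(2a)) = 1.899507

a=42.611 sag=38.329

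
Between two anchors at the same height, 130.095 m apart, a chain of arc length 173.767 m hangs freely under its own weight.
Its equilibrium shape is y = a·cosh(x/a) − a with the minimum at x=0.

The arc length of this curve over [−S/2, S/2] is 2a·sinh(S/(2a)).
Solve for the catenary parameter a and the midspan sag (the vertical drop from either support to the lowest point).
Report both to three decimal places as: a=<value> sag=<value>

seed: a₀ = √(S³/(24(L−S))) = √(130.095³/(24·43.672)) = 45.833576
iter 1: u=1.419211  f(a)=+4.615e+00  f'(a)=-2.318e+00  a ← 45.833576 − (+4.615e+00/-2.318e+00) = 47.824385
iter 2: u=1.360132  f(a)=+3.177e-01  f'(a)=-2.009e+00  a ← 47.824385 − (+3.177e-01/-2.009e+00) = 47.982533
iter 3: u=1.355650  f(a)=+1.752e-03  f'(a)=-1.987e+00  a ← 47.982533 − (+1.752e-03/-1.987e+00) = 47.983415
iter 4: u=1.355625  f(a)=+5.393e-08  f'(a)=-1.987e+00  a ← 47.983415 − (+5.393e-08/-1.987e+00) = 47.983415
iter 5: u=1.355625  f(a)=+0.000e+00  f'(a)=-1.987e+00  a ← 47.983415 − (+0.000e+00/-1.987e+00) = 47.983415
converged: |Δa| < 1e-12 after 5 iterations
sag = a·(cosh(S/(2a)) − 1) = 47.983415·(cosh(1.355625) − 1) = 51.269548
T_max/T_min = cosh(S/(2a)) = 2.068485

a=47.983 sag=51.270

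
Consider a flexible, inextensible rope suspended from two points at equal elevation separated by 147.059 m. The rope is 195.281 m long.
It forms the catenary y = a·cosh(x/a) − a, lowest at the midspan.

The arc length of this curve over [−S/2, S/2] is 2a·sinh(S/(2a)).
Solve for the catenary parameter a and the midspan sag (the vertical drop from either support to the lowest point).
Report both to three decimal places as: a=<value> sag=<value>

a=54.827 sag=57.154

seed: a₀ = √(S³/(24(L−S))) = √(147.059³/(24·48.222)) = 52.421468
iter 1: u=1.402660  f(a)=+4.972e+00  f'(a)=-2.228e+00  a ← 52.421468 − (+4.972e+00/-2.228e+00) = 54.652993
iter 2: u=1.345388  f(a)=+3.351e-01  f'(a)=-1.937e+00  a ← 54.652993 − (+3.351e-01/-1.937e+00) = 54.825999
iter 3: u=1.341143  f(a)=+1.766e-03  f'(a)=-1.917e+00  a ← 54.825999 − (+1.766e-03/-1.917e+00) = 54.826921
iter 4: u=1.341120  f(a)=+4.958e-08  f'(a)=-1.917e+00  a ← 54.826921 − (+4.958e-08/-1.917e+00) = 54.826921
iter 5: u=1.341120  f(a)=+2.842e-14  f'(a)=-1.917e+00  a ← 54.826921 − (+2.842e-14/-1.917e+00) = 54.826921
converged: |Δa| < 1e-12 after 5 iterations
sag = a·(cosh(S/(2a)) − 1) = 54.826921·(cosh(1.341120) − 1) = 57.153696
T_max/T_min = cosh(S/(2a)) = 2.042439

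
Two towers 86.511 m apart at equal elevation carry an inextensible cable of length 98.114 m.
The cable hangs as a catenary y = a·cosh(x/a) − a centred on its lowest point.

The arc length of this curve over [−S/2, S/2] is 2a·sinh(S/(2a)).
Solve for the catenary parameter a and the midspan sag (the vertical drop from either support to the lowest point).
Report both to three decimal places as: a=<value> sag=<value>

seed: a₀ = √(S³/(24(L−S))) = √(86.511³/(24·11.603)) = 48.218781
iter 1: u=0.897067  f(a)=+4.759e-01  f'(a)=-5.211e-01  a ← 48.218781 − (+4.759e-01/-5.211e-01) = 49.132020
iter 2: u=0.880393  f(a)=+1.386e-02  f'(a)=-4.912e-01  a ← 49.132020 − (+1.386e-02/-4.912e-01) = 49.160232
iter 3: u=0.879888  f(a)=+1.253e-05  f'(a)=-4.903e-01  a ← 49.160232 − (+1.253e-05/-4.903e-01) = 49.160257
iter 4: u=0.879888  f(a)=+1.026e-11  f'(a)=-4.903e-01  a ← 49.160257 − (+1.026e-11/-4.903e-01) = 49.160257
converged: |Δa| < 1e-12 after 4 iterations
sag = a·(cosh(S/(2a)) − 1) = 49.160257·(cosh(0.879888) − 1) = 20.289870
T_max/T_min = cosh(S/(2a)) = 1.412729

a=49.160 sag=20.290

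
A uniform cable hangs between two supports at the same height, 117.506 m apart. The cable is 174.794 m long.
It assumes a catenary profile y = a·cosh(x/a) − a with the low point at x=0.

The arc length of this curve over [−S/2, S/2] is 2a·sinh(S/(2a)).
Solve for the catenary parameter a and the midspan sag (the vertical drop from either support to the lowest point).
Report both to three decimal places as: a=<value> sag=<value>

seed: a₀ = √(S³/(24(L−S))) = √(117.506³/(24·57.288)) = 34.352046
iter 1: u=1.710320  f(a)=+8.987e+00  f'(a)=-4.419e+00  a ← 34.352046 − (+8.987e+00/-4.419e+00) = 36.385897
iter 2: u=1.614719  f(a)=+8.600e-01  f'(a)=-3.610e+00  a ← 36.385897 − (+8.600e-01/-3.610e+00) = 36.624111
iter 3: u=1.604216  f(a)=+9.714e-03  f'(a)=-3.529e+00  a ← 36.624111 − (+9.714e-03/-3.529e+00) = 36.626864
iter 4: u=1.604096  f(a)=+1.271e-06  f'(a)=-3.528e+00  a ← 36.626864 − (+1.271e-06/-3.528e+00) = 36.626864
iter 5: u=1.604096  f(a)=+5.684e-14  f'(a)=-3.528e+00  a ← 36.626864 − (+5.684e-14/-3.528e+00) = 36.626864
converged: |Δa| < 1e-12 after 5 iterations
sag = a·(cosh(S/(2a)) − 1) = 36.626864·(cosh(1.604096) − 1) = 58.134746
T_max/T_min = cosh(S/(2a)) = 2.587216

a=36.627 sag=58.135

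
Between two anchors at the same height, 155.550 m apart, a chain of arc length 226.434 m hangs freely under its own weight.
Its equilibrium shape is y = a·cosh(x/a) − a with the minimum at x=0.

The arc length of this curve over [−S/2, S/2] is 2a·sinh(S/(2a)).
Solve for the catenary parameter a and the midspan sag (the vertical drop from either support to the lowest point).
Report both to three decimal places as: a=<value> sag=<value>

a=49.964 sag=73.788

seed: a₀ = √(S³/(24(L−S))) = √(155.550³/(24·70.884)) = 47.035449
iter 1: u=1.653540  f(a)=+1.035e+01  f'(a)=-3.923e+00  a ← 47.035449 − (+1.035e+01/-3.923e+00) = 49.672804
iter 2: u=1.565746  f(a)=+9.340e-01  f'(a)=-3.244e+00  a ← 49.672804 − (+9.340e-01/-3.244e+00) = 49.960718
iter 3: u=1.556723  f(a)=+9.279e-03  f'(a)=-3.180e+00  a ← 49.960718 − (+9.279e-03/-3.180e+00) = 49.963636
iter 4: u=1.556632  f(a)=+9.360e-07  f'(a)=-3.179e+00  a ← 49.963636 − (+9.360e-07/-3.179e+00) = 49.963636
iter 5: u=1.556632  f(a)=-5.684e-14  f'(a)=-3.179e+00  a ← 49.963636 − (-5.684e-14/-3.179e+00) = 49.963636
converged: |Δa| < 1e-12 after 5 iterations
sag = a·(cosh(S/(2a)) − 1) = 49.963636·(cosh(1.556632) − 1) = 73.787946
T_max/T_min = cosh(S/(2a)) = 2.476833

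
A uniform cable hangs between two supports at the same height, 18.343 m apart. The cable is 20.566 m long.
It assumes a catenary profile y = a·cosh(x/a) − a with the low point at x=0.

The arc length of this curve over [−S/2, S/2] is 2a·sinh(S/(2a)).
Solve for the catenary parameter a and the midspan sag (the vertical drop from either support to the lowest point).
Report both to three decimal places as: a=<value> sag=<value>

seed: a₀ = √(S³/(24(L−S))) = √(18.343³/(24·2.223)) = 10.755490
iter 1: u=0.852727  f(a)=+8.224e-02  f'(a)=-4.442e-01  a ← 10.755490 − (+8.224e-02/-4.442e-01) = 10.940614
iter 2: u=0.838299  f(a)=+2.171e-03  f'(a)=-4.210e-01  a ← 10.940614 − (+2.171e-03/-4.210e-01) = 10.945770
iter 3: u=0.837904  f(a)=+1.605e-06  f'(a)=-4.204e-01  a ← 10.945770 − (+1.605e-06/-4.204e-01) = 10.945774
iter 4: u=0.837903  f(a)=+8.811e-13  f'(a)=-4.204e-01  a ← 10.945774 − (+8.811e-13/-4.204e-01) = 10.945774
converged: |Δa| < 1e-12 after 4 iterations
sag = a·(cosh(S/(2a)) − 1) = 10.945774·(cosh(0.837903) − 1) = 4.072550
T_max/T_min = cosh(S/(2a)) = 1.372066

a=10.946 sag=4.073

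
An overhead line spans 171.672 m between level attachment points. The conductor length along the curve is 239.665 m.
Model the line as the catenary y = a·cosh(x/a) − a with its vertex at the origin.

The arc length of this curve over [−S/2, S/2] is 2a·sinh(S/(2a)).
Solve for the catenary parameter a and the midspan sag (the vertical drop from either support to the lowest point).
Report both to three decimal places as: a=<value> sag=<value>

a=58.728 sag=74.722

seed: a₀ = √(S³/(24(L−S))) = √(171.672³/(24·67.993)) = 55.681571
iter 1: u=1.541551  f(a)=+8.551e+00  f'(a)=-3.074e+00  a ← 55.681571 − (+8.551e+00/-3.074e+00) = 58.463366
iter 2: u=1.468201  f(a)=+6.826e-01  f'(a)=-2.601e+00  a ← 58.463366 − (+6.826e-01/-2.601e+00) = 58.725788
iter 3: u=1.461641  f(a)=+5.183e-03  f'(a)=-2.562e+00  a ← 58.725788 − (+5.183e-03/-2.562e+00) = 58.727811
iter 4: u=1.461590  f(a)=+3.039e-07  f'(a)=-2.562e+00  a ← 58.727811 − (+3.039e-07/-2.562e+00) = 58.727811
iter 5: u=1.461590  f(a)=+2.842e-14  f'(a)=-2.562e+00  a ← 58.727811 − (+2.842e-14/-2.562e+00) = 58.727811
converged: |Δa| < 1e-12 after 5 iterations
sag = a·(cosh(S/(2a)) − 1) = 58.727811·(cosh(1.461590) − 1) = 74.721744
T_max/T_min = cosh(S/(2a)) = 2.272340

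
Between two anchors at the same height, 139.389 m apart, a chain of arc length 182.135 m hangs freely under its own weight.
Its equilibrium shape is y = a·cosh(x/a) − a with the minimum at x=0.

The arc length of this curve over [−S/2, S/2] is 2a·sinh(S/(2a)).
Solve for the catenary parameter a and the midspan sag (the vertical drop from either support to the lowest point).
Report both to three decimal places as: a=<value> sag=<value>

a=53.593 sag=52.074

seed: a₀ = √(S³/(24(L−S))) = √(139.389³/(24·42.746)) = 51.379443
iter 1: u=1.356467  f(a)=+4.109e+00  f'(a)=-1.991e+00  a ← 51.379443 − (+4.109e+00/-1.991e+00) = 53.443517
iter 2: u=1.304078  f(a)=+2.606e-01  f'(a)=-1.746e+00  a ← 53.443517 − (+2.606e-01/-1.746e+00) = 53.592803
iter 3: u=1.300445  f(a)=+1.205e-03  f'(a)=-1.730e+00  a ← 53.592803 − (+1.205e-03/-1.730e+00) = 53.593500
iter 4: u=1.300428  f(a)=+2.603e-08  f'(a)=-1.730e+00  a ← 53.593500 − (+2.603e-08/-1.730e+00) = 53.593500
iter 5: u=1.300428  f(a)=-2.842e-14  f'(a)=-1.730e+00  a ← 53.593500 − (-2.842e-14/-1.730e+00) = 53.593500
converged: |Δa| < 1e-12 after 5 iterations
sag = a·(cosh(S/(2a)) − 1) = 53.593500·(cosh(1.300428) − 1) = 52.073679
T_max/T_min = cosh(S/(2a)) = 1.971642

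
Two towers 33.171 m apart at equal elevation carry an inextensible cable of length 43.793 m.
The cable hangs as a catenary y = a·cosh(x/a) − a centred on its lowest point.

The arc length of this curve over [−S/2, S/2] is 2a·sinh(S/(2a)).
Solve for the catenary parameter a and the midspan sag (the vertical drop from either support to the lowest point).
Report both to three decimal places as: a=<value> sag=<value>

seed: a₀ = √(S³/(24(L−S))) = √(33.171³/(24·10.622)) = 11.965451
iter 1: u=1.386116  f(a)=+1.068e+00  f'(a)=-2.141e+00  a ← 11.965451 − (+1.068e+00/-2.141e+00) = 12.464492
iter 2: u=1.330620  f(a)=+7.047e-02  f'(a)=-1.867e+00  a ← 12.464492 − (+7.047e-02/-1.867e+00) = 12.502241
iter 3: u=1.326602  f(a)=+3.545e-04  f'(a)=-1.848e+00  a ← 12.502241 − (+3.545e-04/-1.848e+00) = 12.502433
iter 4: u=1.326582  f(a)=+9.072e-09  f'(a)=-1.848e+00  a ← 12.502433 − (+9.072e-09/-1.848e+00) = 12.502433
iter 5: u=1.326582  f(a)=+0.000e+00  f'(a)=-1.848e+00  a ← 12.502433 − (+0.000e+00/-1.848e+00) = 12.502433
converged: |Δa| < 1e-12 after 5 iterations
sag = a·(cosh(S/(2a)) − 1) = 12.502433·(cosh(1.326582) − 1) = 12.711998
T_max/T_min = cosh(S/(2a)) = 2.016762

a=12.502 sag=12.712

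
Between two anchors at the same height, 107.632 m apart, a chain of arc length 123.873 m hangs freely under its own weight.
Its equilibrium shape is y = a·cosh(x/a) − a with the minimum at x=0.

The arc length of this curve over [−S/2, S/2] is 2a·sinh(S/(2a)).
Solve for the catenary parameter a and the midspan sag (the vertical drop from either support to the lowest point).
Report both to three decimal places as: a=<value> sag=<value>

seed: a₀ = √(S³/(24(L−S))) = √(107.632³/(24·16.241)) = 56.558790
iter 1: u=0.951506  f(a)=+7.512e-01  f'(a)=-6.280e-01  a ← 56.558790 − (+7.512e-01/-6.280e-01) = 57.755027
iter 2: u=0.931798  f(a)=+2.450e-02  f'(a)=-5.877e-01  a ← 57.755027 − (+2.450e-02/-5.877e-01) = 57.796710
iter 3: u=0.931126  f(a)=+2.799e-05  f'(a)=-5.863e-01  a ← 57.796710 − (+2.799e-05/-5.863e-01) = 57.796758
iter 4: u=0.931125  f(a)=+3.662e-11  f'(a)=-5.863e-01  a ← 57.796758 − (+3.662e-11/-5.863e-01) = 57.796758
iter 5: u=0.931125  f(a)=+0.000e+00  f'(a)=-5.863e-01  a ← 57.796758 − (+0.000e+00/-5.863e-01) = 57.796758
converged: |Δa| < 1e-12 after 5 iterations
sag = a·(cosh(S/(2a)) − 1) = 57.796758·(cosh(0.931125) − 1) = 26.918030
T_max/T_min = cosh(S/(2a)) = 1.465736

a=57.797 sag=26.918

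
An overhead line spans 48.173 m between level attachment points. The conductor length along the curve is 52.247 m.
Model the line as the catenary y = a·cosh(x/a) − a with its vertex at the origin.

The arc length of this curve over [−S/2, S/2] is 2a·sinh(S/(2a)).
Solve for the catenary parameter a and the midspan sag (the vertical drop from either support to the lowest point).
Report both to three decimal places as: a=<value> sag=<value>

seed: a₀ = √(S³/(24(L−S))) = √(48.173³/(24·4.074)) = 33.813444
iter 1: u=0.712335  f(a)=+1.046e-01  f'(a)=-2.534e-01  a ← 33.813444 − (+1.046e-01/-2.534e-01) = 34.226273
iter 2: u=0.703743  f(a)=+1.947e-03  f'(a)=-2.441e-01  a ← 34.226273 − (+1.947e-03/-2.441e-01) = 34.234250
iter 3: u=0.703579  f(a)=+7.025e-07  f'(a)=-2.439e-01  a ← 34.234250 − (+7.025e-07/-2.439e-01) = 34.234253
iter 4: u=0.703579  f(a)=+9.948e-14  f'(a)=-2.439e-01  a ← 34.234253 − (+9.948e-14/-2.439e-01) = 34.234253
converged: |Δa| < 1e-12 after 4 iterations
sag = a·(cosh(S/(2a)) − 1) = 34.234253·(cosh(0.703579) − 1) = 8.828740
T_max/T_min = cosh(S/(2a)) = 1.257892

a=34.234 sag=8.829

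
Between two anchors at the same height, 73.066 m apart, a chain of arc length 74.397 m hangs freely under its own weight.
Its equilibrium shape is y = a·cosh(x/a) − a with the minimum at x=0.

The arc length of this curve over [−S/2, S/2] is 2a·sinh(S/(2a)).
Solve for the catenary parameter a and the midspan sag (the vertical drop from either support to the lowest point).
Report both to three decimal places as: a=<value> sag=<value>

a=110.805 sag=6.077

seed: a₀ = √(S³/(24(L−S))) = √(73.066³/(24·1.331)) = 110.504089
iter 1: u=0.330603  f(a)=+7.293e-03  f'(a)=-2.435e-02  a ← 110.504089 − (+7.293e-03/-2.435e-02) = 110.803539
iter 2: u=0.329710  f(a)=+2.975e-05  f'(a)=-2.416e-02  a ← 110.803539 − (+2.975e-05/-2.416e-02) = 110.804770
iter 3: u=0.329706  f(a)=+4.996e-10  f'(a)=-2.415e-02  a ← 110.804770 − (+4.996e-10/-2.415e-02) = 110.804770
iter 4: u=0.329706  f(a)=+1.421e-14  f'(a)=-2.415e-02  a ← 110.804770 − (+1.421e-14/-2.415e-02) = 110.804770
converged: |Δa| < 1e-12 after 4 iterations
sag = a·(cosh(S/(2a)) − 1) = 110.804770·(cosh(0.329706) − 1) = 6.077331
T_max/T_min = cosh(S/(2a)) = 1.054847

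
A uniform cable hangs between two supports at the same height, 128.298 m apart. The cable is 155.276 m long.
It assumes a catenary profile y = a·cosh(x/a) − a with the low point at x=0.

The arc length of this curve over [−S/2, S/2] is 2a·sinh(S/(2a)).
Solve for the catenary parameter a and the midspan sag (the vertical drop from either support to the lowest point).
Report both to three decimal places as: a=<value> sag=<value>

seed: a₀ = √(S³/(24(L−S))) = √(128.298³/(24·26.978)) = 57.110943
iter 1: u=1.123235  f(a)=+1.754e+00  f'(a)=-1.069e+00  a ← 57.110943 − (+1.754e+00/-1.069e+00) = 58.750921
iter 2: u=1.091881  f(a)=+7.838e-02  f'(a)=-9.758e-01  a ← 58.750921 − (+7.838e-02/-9.758e-01) = 58.831248
iter 3: u=1.090390  f(a)=+1.728e-04  f'(a)=-9.715e-01  a ← 58.831248 − (+1.728e-04/-9.715e-01) = 58.831426
iter 4: u=1.090387  f(a)=+8.435e-10  f'(a)=-9.715e-01  a ← 58.831426 − (+8.435e-10/-9.715e-01) = 58.831426
iter 5: u=1.090387  f(a)=+0.000e+00  f'(a)=-9.715e-01  a ← 58.831426 − (+0.000e+00/-9.715e-01) = 58.831426
converged: |Δa| < 1e-12 after 5 iterations
sag = a·(cosh(S/(2a)) − 1) = 58.831426·(cosh(1.090387) − 1) = 38.579024
T_max/T_min = cosh(S/(2a)) = 1.655755

a=58.831 sag=38.579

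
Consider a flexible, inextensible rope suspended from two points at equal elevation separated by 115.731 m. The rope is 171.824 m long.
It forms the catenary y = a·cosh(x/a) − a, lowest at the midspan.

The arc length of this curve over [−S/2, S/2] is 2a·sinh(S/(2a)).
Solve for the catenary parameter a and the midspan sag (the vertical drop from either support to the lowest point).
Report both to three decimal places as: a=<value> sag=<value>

a=36.167 sag=57.047

seed: a₀ = √(S³/(24(L−S))) = √(115.731³/(24·56.093)) = 33.932402
iter 1: u=1.705317  f(a)=+8.744e+00  f'(a)=-4.373e+00  a ← 33.932402 − (+8.744e+00/-4.373e+00) = 35.932011
iter 2: u=1.610416  f(a)=+8.326e-01  f'(a)=-3.577e+00  a ← 35.932011 − (+8.326e-01/-3.577e+00) = 36.164789
iter 3: u=1.600051  f(a)=+9.301e-03  f'(a)=-3.497e+00  a ← 36.164789 − (+9.301e-03/-3.497e+00) = 36.167448
iter 4: u=1.599933  f(a)=+1.189e-06  f'(a)=-3.496e+00  a ← 36.167448 − (+1.189e-06/-3.496e+00) = 36.167449
iter 5: u=1.599933  f(a)=+2.842e-14  f'(a)=-3.496e+00  a ← 36.167449 − (+2.842e-14/-3.496e+00) = 36.167449
converged: |Δa| < 1e-12 after 5 iterations
sag = a·(cosh(S/(2a)) − 1) = 36.167449·(cosh(1.599933) − 1) = 57.047121
T_max/T_min = cosh(S/(2a)) = 2.577306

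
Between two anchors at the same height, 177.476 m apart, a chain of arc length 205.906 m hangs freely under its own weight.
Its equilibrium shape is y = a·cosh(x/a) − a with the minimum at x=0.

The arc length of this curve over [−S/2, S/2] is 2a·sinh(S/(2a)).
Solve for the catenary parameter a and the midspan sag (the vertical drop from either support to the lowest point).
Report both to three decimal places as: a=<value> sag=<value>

a=92.613 sag=45.866

seed: a₀ = √(S³/(24(L−S))) = √(177.476³/(24·28.430)) = 90.513925
iter 1: u=0.980380  f(a)=+1.398e+00  f'(a)=-6.907e-01  a ← 90.513925 − (+1.398e+00/-6.907e-01) = 92.537954
iter 2: u=0.958936  f(a)=+4.827e-02  f'(a)=-6.437e-01  a ← 92.537954 − (+4.827e-02/-6.437e-01) = 92.612932
iter 3: u=0.958160  f(a)=+6.209e-05  f'(a)=-6.421e-01  a ← 92.612932 − (+6.209e-05/-6.421e-01) = 92.613029
iter 4: u=0.958159  f(a)=+1.031e-10  f'(a)=-6.421e-01  a ← 92.613029 − (+1.031e-10/-6.421e-01) = 92.613029
iter 5: u=0.958159  f(a)=+8.527e-14  f'(a)=-6.421e-01  a ← 92.613029 − (+8.527e-14/-6.421e-01) = 92.613029
converged: |Δa| < 1e-12 after 5 iterations
sag = a·(cosh(S/(2a)) − 1) = 92.613029·(cosh(0.958159) − 1) = 45.866187
T_max/T_min = cosh(S/(2a)) = 1.495246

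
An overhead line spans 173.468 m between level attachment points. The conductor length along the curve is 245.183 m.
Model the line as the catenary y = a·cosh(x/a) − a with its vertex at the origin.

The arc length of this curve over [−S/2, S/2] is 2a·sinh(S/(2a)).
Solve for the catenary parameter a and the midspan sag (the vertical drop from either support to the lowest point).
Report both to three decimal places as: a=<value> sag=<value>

a=58.205 sag=77.502

seed: a₀ = √(S³/(24(L−S))) = √(173.468³/(24·71.715)) = 55.070426
iter 1: u=1.574965  f(a)=+9.438e+00  f'(a)=-3.310e+00  a ← 55.070426 − (+9.438e+00/-3.310e+00) = 57.921482
iter 2: u=1.497441  f(a)=+7.825e-01  f'(a)=-2.782e+00  a ← 57.921482 − (+7.825e-01/-2.782e+00) = 58.202714
iter 3: u=1.490205  f(a)=+6.453e-03  f'(a)=-2.737e+00  a ← 58.202714 − (+6.453e-03/-2.737e+00) = 58.205071
iter 4: u=1.490145  f(a)=+4.468e-07  f'(a)=-2.736e+00  a ← 58.205071 − (+4.468e-07/-2.736e+00) = 58.205072
iter 5: u=1.490145  f(a)=+0.000e+00  f'(a)=-2.736e+00  a ← 58.205072 − (+0.000e+00/-2.736e+00) = 58.205072
converged: |Δa| < 1e-12 after 5 iterations
sag = a·(cosh(S/(2a)) − 1) = 58.205072·(cosh(1.490145) − 1) = 77.502357
T_max/T_min = cosh(S/(2a)) = 2.331540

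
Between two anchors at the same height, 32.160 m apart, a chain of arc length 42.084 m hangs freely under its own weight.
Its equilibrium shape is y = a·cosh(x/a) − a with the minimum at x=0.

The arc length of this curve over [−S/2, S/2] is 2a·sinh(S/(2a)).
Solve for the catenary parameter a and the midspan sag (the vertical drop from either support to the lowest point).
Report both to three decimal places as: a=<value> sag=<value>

a=12.330 sag=12.059

seed: a₀ = √(S³/(24(L−S))) = √(32.160³/(24·9.924)) = 11.817485
iter 1: u=1.360696  f(a)=+9.603e-01  f'(a)=-2.012e+00  a ← 11.817485 − (+9.603e-01/-2.012e+00) = 12.294805
iter 2: u=1.307869  f(a)=+6.124e-02  f'(a)=-1.763e+00  a ← 12.294805 − (+6.124e-02/-1.763e+00) = 12.329551
iter 3: u=1.304184  f(a)=+2.867e-04  f'(a)=-1.746e+00  a ← 12.329551 − (+2.867e-04/-1.746e+00) = 12.329715
iter 4: u=1.304166  f(a)=+6.345e-09  f'(a)=-1.746e+00  a ← 12.329715 − (+6.345e-09/-1.746e+00) = 12.329715
iter 5: u=1.304166  f(a)=+0.000e+00  f'(a)=-1.746e+00  a ← 12.329715 − (+0.000e+00/-1.746e+00) = 12.329715
converged: |Δa| < 1e-12 after 5 iterations
sag = a·(cosh(S/(2a)) − 1) = 12.329715·(cosh(1.304166) − 1) = 12.058553
T_max/T_min = cosh(S/(2a)) = 1.978007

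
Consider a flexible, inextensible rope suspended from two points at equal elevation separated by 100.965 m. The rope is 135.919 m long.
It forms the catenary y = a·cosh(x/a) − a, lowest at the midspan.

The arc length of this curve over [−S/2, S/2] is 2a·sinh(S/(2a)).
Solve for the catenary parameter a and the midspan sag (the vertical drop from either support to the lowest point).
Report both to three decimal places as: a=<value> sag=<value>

a=36.718 sag=40.527

seed: a₀ = √(S³/(24(L−S))) = √(100.965³/(24·34.954)) = 35.026941
iter 1: u=1.441248  f(a)=+3.815e+00  f'(a)=-2.442e+00  a ← 35.026941 − (+3.815e+00/-2.442e+00) = 36.589001
iter 2: u=1.379718  f(a)=+2.701e-01  f'(a)=-2.108e+00  a ← 36.589001 − (+2.701e-01/-2.108e+00) = 36.717124
iter 3: u=1.374903  f(a)=+1.581e-03  f'(a)=-2.083e+00  a ← 36.717124 − (+1.581e-03/-2.083e+00) = 36.717883
iter 4: u=1.374875  f(a)=+5.489e-08  f'(a)=-2.083e+00  a ← 36.717883 − (+5.489e-08/-2.083e+00) = 36.717883
iter 5: u=1.374875  f(a)=+0.000e+00  f'(a)=-2.083e+00  a ← 36.717883 − (+0.000e+00/-2.083e+00) = 36.717883
converged: |Δa| < 1e-12 after 5 iterations
sag = a·(cosh(S/(2a)) − 1) = 36.717883·(cosh(1.374875) − 1) = 40.526512
T_max/T_min = cosh(S/(2a)) = 2.103727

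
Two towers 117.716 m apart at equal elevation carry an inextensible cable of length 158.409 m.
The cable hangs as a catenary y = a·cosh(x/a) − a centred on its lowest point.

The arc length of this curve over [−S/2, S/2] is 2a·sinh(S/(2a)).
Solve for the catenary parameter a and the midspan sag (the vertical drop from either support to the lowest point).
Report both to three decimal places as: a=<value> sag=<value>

seed: a₀ = √(S³/(24(L−S))) = √(117.716³/(24·40.693)) = 40.868413
iter 1: u=1.440183  f(a)=+4.435e+00  f'(a)=-2.436e+00  a ← 40.868413 − (+4.435e+00/-2.436e+00) = 42.688681
iter 2: u=1.378773  f(a)=+3.135e-01  f'(a)=-2.103e+00  a ← 42.688681 − (+3.135e-01/-2.103e+00) = 42.837754
iter 3: u=1.373975  f(a)=+1.830e-03  f'(a)=-2.078e+00  a ← 42.837754 − (+1.830e-03/-2.078e+00) = 42.838634
iter 4: u=1.373947  f(a)=+6.317e-08  f'(a)=-2.078e+00  a ← 42.838634 − (+6.317e-08/-2.078e+00) = 42.838634
iter 5: u=1.373947  f(a)=+0.000e+00  f'(a)=-2.078e+00  a ← 42.838634 − (+0.000e+00/-2.078e+00) = 42.838634
converged: |Δa| < 1e-12 after 5 iterations
sag = a·(cosh(S/(2a)) − 1) = 42.838634·(cosh(1.373947) − 1) = 47.208583
T_max/T_min = cosh(S/(2a)) = 2.102010

a=42.839 sag=47.209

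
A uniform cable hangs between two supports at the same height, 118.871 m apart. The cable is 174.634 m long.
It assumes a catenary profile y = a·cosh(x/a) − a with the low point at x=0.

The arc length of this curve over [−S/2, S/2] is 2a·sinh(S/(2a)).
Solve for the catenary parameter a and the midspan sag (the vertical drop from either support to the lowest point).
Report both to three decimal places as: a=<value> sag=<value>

a=37.692 sag=57.413

seed: a₀ = √(S³/(24(L−S))) = √(118.871³/(24·55.763)) = 35.427066
iter 1: u=1.677686  f(a)=+8.395e+00  f'(a)=-4.128e+00  a ← 35.427066 − (+8.395e+00/-4.128e+00) = 37.460662
iter 2: u=1.586611  f(a)=+7.771e-01  f'(a)=-3.396e+00  a ← 37.460662 − (+7.771e-01/-3.396e+00) = 37.689473
iter 3: u=1.576979  f(a)=+8.158e-03  f'(a)=-3.325e+00  a ← 37.689473 − (+8.158e-03/-3.325e+00) = 37.691926
iter 4: u=1.576876  f(a)=+9.202e-07  f'(a)=-3.324e+00  a ← 37.691926 − (+9.202e-07/-3.324e+00) = 37.691926
iter 5: u=1.576876  f(a)=+2.842e-14  f'(a)=-3.324e+00  a ← 37.691926 − (+2.842e-14/-3.324e+00) = 37.691926
converged: |Δa| < 1e-12 after 5 iterations
sag = a·(cosh(S/(2a)) − 1) = 37.691926·(cosh(1.576876) − 1) = 57.412962
T_max/T_min = cosh(S/(2a)) = 2.523216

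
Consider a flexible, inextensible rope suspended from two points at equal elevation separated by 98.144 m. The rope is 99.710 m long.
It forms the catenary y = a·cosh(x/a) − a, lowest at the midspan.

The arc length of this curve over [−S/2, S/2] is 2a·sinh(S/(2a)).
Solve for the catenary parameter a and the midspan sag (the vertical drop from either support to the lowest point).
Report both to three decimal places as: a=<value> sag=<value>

seed: a₀ = √(S³/(24(L−S))) = √(98.144³/(24·1.566)) = 158.596695
iter 1: u=0.309414  f(a)=+7.513e-03  f'(a)=-1.994e-02  a ← 158.596695 − (+7.513e-03/-1.994e-02) = 158.973530
iter 2: u=0.308680  f(a)=+2.686e-05  f'(a)=-1.980e-02  a ← 158.973530 − (+2.686e-05/-1.980e-02) = 158.974887
iter 3: u=0.308678  f(a)=+3.461e-10  f'(a)=-1.980e-02  a ← 158.974887 − (+3.461e-10/-1.980e-02) = 158.974887
iter 4: u=0.308678  f(a)=-2.842e-14  f'(a)=-1.980e-02  a ← 158.974887 − (-2.842e-14/-1.980e-02) = 158.974887
converged: |Δa| < 1e-12 after 4 iterations
sag = a·(cosh(S/(2a)) − 1) = 158.974887·(cosh(0.308678) − 1) = 7.634044
T_max/T_min = cosh(S/(2a)) = 1.048020

a=158.975 sag=7.634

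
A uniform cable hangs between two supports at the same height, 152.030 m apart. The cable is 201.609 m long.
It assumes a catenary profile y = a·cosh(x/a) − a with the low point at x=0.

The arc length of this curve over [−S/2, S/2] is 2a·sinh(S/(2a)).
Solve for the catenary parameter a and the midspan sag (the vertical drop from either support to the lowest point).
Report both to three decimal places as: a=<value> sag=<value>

seed: a₀ = √(S³/(24(L−S))) = √(152.030³/(24·49.579)) = 54.342478
iter 1: u=1.398814  f(a)=+5.083e+00  f'(a)=-2.208e+00  a ← 54.342478 − (+5.083e+00/-2.208e+00) = 56.644866
iter 2: u=1.341957  f(a)=+3.409e-01  f'(a)=-1.921e+00  a ← 56.644866 − (+3.409e-01/-1.921e+00) = 56.822352
iter 3: u=1.337766  f(a)=+1.777e-03  f'(a)=-1.901e+00  a ← 56.822352 − (+1.777e-03/-1.901e+00) = 56.823286
iter 4: u=1.337744  f(a)=+4.883e-08  f'(a)=-1.900e+00  a ← 56.823286 − (+4.883e-08/-1.900e+00) = 56.823286
iter 5: u=1.337744  f(a)=+0.000e+00  f'(a)=-1.900e+00  a ← 56.823286 − (+0.000e+00/-1.900e+00) = 56.823286
converged: |Δa| < 1e-12 after 5 iterations
sag = a·(cosh(S/(2a)) − 1) = 56.823286·(cosh(1.337744) − 1) = 58.893753
T_max/T_min = cosh(S/(2a)) = 2.036437

a=56.823 sag=58.894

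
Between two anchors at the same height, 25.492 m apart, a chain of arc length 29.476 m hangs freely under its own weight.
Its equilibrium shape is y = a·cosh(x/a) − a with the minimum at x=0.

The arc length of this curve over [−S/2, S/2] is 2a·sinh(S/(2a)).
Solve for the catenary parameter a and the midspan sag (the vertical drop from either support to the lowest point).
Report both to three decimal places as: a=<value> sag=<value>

a=13.461 sag=6.499

seed: a₀ = √(S³/(24(L−S))) = √(25.492³/(24·3.984)) = 13.162567
iter 1: u=0.968352  f(a)=+1.910e-01  f'(a)=-6.641e-01  a ← 13.162567 − (+1.910e-01/-6.641e-01) = 13.450219
iter 2: u=0.947643  f(a)=+6.441e-03  f'(a)=-6.199e-01  a ← 13.450219 − (+6.441e-03/-6.199e-01) = 13.460609
iter 3: u=0.946911  f(a)=+7.891e-06  f'(a)=-6.184e-01  a ← 13.460609 − (+7.891e-06/-6.184e-01) = 13.460622
iter 4: u=0.946910  f(a)=+1.187e-11  f'(a)=-6.184e-01  a ← 13.460622 − (+1.187e-11/-6.184e-01) = 13.460622
iter 5: u=0.946910  f(a)=+1.066e-14  f'(a)=-6.184e-01  a ← 13.460622 − (+1.066e-14/-6.184e-01) = 13.460622
converged: |Δa| < 1e-12 after 5 iterations
sag = a·(cosh(S/(2a)) − 1) = 13.460622·(cosh(0.946910) − 1) = 6.499263
T_max/T_min = cosh(S/(2a)) = 1.482835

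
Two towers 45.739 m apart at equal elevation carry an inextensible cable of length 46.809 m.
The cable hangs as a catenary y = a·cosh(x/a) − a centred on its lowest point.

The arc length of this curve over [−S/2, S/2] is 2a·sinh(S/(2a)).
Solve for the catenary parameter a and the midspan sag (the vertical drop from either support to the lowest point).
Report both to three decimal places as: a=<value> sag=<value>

seed: a₀ = √(S³/(24(L−S))) = √(45.739³/(24·1.070)) = 61.042525
iter 1: u=0.374649  f(a)=+7.534e-03  f'(a)=-3.555e-02  a ← 61.042525 − (+7.534e-03/-3.555e-02) = 61.254453
iter 2: u=0.373352  f(a)=+3.942e-05  f'(a)=-3.518e-02  a ← 61.254453 − (+3.942e-05/-3.518e-02) = 61.255574
iter 3: u=0.373346  f(a)=+1.092e-09  f'(a)=-3.518e-02  a ← 61.255574 − (+1.092e-09/-3.518e-02) = 61.255574
iter 4: u=0.373346  f(a)=+0.000e+00  f'(a)=-3.518e-02  a ← 61.255574 − (+0.000e+00/-3.518e-02) = 61.255574
converged: |Δa| < 1e-12 after 4 iterations
sag = a·(cosh(S/(2a)) − 1) = 61.255574·(cosh(0.373346) − 1) = 4.318933
T_max/T_min = cosh(S/(2a)) = 1.070507

a=61.256 sag=4.319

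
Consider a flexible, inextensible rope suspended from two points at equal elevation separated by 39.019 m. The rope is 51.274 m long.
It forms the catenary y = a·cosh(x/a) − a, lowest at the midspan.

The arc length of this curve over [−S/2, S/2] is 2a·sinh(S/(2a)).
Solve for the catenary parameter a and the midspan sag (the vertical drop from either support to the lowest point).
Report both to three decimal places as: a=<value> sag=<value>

seed: a₀ = √(S³/(24(L−S))) = √(39.019³/(24·12.255)) = 14.211893
iter 1: u=1.372759  f(a)=+1.208e+00  f'(a)=-2.072e+00  a ← 14.211893 − (+1.208e+00/-2.072e+00) = 14.794780
iter 2: u=1.318675  f(a)=+7.829e-02  f'(a)=-1.812e+00  a ← 14.794780 − (+7.829e-02/-1.812e+00) = 14.837995
iter 3: u=1.314834  f(a)=+3.793e-04  f'(a)=-1.794e+00  a ← 14.837995 − (+3.793e-04/-1.794e+00) = 14.838207
iter 4: u=1.314815  f(a)=+8.996e-09  f'(a)=-1.794e+00  a ← 14.838207 − (+8.996e-09/-1.794e+00) = 14.838207
iter 5: u=1.314815  f(a)=+0.000e+00  f'(a)=-1.794e+00  a ← 14.838207 − (+0.000e+00/-1.794e+00) = 14.838207
converged: |Δa| < 1e-12 after 5 iterations
sag = a·(cosh(S/(2a)) − 1) = 14.838207·(cosh(1.314815) − 1) = 14.783207
T_max/T_min = cosh(S/(2a)) = 1.996293

a=14.838 sag=14.783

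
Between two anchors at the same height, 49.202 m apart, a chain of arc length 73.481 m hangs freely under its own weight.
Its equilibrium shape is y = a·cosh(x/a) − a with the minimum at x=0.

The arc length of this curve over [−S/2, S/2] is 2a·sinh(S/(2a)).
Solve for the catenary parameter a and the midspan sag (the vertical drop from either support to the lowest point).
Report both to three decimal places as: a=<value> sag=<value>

a=15.255 sag=24.527

seed: a₀ = √(S³/(24(L−S))) = √(49.202³/(24·24.279)) = 14.297270
iter 1: u=1.720678  f(a)=+3.858e+00  f'(a)=-4.514e+00  a ← 14.297270 − (+3.858e+00/-4.514e+00) = 15.151957
iter 2: u=1.623619  f(a)=+3.730e-01  f'(a)=-3.680e+00  a ← 15.151957 − (+3.730e-01/-3.680e+00) = 15.253330
iter 3: u=1.612828  f(a)=+4.312e-03  f'(a)=-3.595e+00  a ← 15.253330 − (+4.312e-03/-3.595e+00) = 15.254529
iter 4: u=1.612701  f(a)=+5.907e-07  f'(a)=-3.594e+00  a ← 15.254529 − (+5.907e-07/-3.594e+00) = 15.254529
iter 5: u=1.612701  f(a)=+0.000e+00  f'(a)=-3.594e+00  a ← 15.254529 − (+0.000e+00/-3.594e+00) = 15.254529
converged: |Δa| < 1e-12 after 5 iterations
sag = a·(cosh(S/(2a)) − 1) = 15.254529·(cosh(1.612701) − 1) = 24.526937
T_max/T_min = cosh(S/(2a)) = 2.607846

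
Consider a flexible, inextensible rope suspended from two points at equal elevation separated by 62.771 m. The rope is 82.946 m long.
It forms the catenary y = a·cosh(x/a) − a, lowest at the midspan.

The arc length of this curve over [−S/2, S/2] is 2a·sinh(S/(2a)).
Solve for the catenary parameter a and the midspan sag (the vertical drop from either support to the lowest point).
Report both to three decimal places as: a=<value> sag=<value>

a=23.619 sag=24.108

seed: a₀ = √(S³/(24(L−S))) = √(62.771³/(24·20.175)) = 22.600923
iter 1: u=1.388682  f(a)=+2.037e+00  f'(a)=-2.154e+00  a ← 22.600923 − (+2.037e+00/-2.154e+00) = 23.546552
iter 2: u=1.332913  f(a)=+1.348e-01  f'(a)=-1.878e+00  a ← 23.546552 − (+1.348e-01/-1.878e+00) = 23.618357
iter 3: u=1.328860  f(a)=+6.832e-04  f'(a)=-1.859e+00  a ← 23.618357 − (+6.832e-04/-1.859e+00) = 23.618725
iter 4: u=1.328840  f(a)=+1.774e-08  f'(a)=-1.859e+00  a ← 23.618725 − (+1.774e-08/-1.859e+00) = 23.618725
iter 5: u=1.328840  f(a)=+0.000e+00  f'(a)=-1.859e+00  a ← 23.618725 − (+0.000e+00/-1.859e+00) = 23.618725
converged: |Δa| < 1e-12 after 5 iterations
sag = a·(cosh(S/(2a)) − 1) = 23.618725·(cosh(1.328840) − 1) = 24.108143
T_max/T_min = cosh(S/(2a)) = 2.020722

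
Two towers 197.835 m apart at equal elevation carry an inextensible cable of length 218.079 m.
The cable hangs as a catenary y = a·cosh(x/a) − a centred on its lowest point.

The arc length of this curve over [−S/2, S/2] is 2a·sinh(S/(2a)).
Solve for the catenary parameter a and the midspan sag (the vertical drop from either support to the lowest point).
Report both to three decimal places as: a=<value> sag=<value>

seed: a₀ = √(S³/(24(L−S))) = √(197.835³/(24·20.244)) = 126.241139
iter 1: u=0.783560  f(a)=+6.306e-01  f'(a)=-3.408e-01  a ← 126.241139 − (+6.306e-01/-3.408e-01) = 128.091290
iter 2: u=0.772242  f(a)=+1.413e-02  f'(a)=-3.257e-01  a ← 128.091290 − (+1.413e-02/-3.257e-01) = 128.134673
iter 3: u=0.771981  f(a)=+7.456e-06  f'(a)=-3.254e-01  a ← 128.134673 − (+7.456e-06/-3.254e-01) = 128.134696
iter 4: u=0.771981  f(a)=+2.046e-12  f'(a)=-3.254e-01  a ← 128.134696 − (+2.046e-12/-3.254e-01) = 128.134696
converged: |Δa| < 1e-12 after 4 iterations
sag = a·(cosh(S/(2a)) − 1) = 128.134696·(cosh(0.771981) − 1) = 40.115454
T_max/T_min = cosh(S/(2a)) = 1.313073

a=128.135 sag=40.115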